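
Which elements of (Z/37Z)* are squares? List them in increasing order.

1, 3, 4, 7, 9, 10, 11, 12, 16, 21, 25, 26, 27, 28, 30, 33, 34, 36

Square k = 1,…,18 (k and 37−k give the same square):
1²=1, 2²=4, 3²=9, 4²=16, 5²=25, 6²=36, 7²≡12, 8²≡27, 9²≡7, 10²≡26, 11²≡10, 12²≡33, 13²≡21, 14²≡11, 15²≡3, 16²≡34, 17²≡30, 18²≡28 (mod 37).
So the quadratic residues mod 37 are {1, 3, 4, 7, 9, 10, 11, 12, 16, 21, 25, 26, 27, 28, 30, 33, 34, 36}.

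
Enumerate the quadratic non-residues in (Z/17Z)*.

Square k = 1,…,8 (k and 17−k give the same square):
1²=1, 2²=4, 3²=9, 4²=16, 5²≡8, 6²≡2, 7²≡15, 8²≡13 (mod 17).
The residues are {1, 2, 4, 8, 9, 13, 15, 16}; the non-residues are the remaining 8 nonzero classes.

3 5 6 7 10 11 12 14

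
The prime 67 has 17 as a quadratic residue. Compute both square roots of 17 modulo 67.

Since 67 ≡ 3 (mod 4), a square root of 17 is 17^((67+1)/4) = 17^17 mod 67.
Repeated squaring: 17^2≡21, 17^4≡39, 17^8≡47, 17^16≡65 (mod 67).
17^17 = 17^(16+1) ≡ 33 (mod 67).
Check: 33² = 1089 ≡ 17 (mod 67). The two roots are 33 and 34.

33, 34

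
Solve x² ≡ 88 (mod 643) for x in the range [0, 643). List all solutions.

Since 643 ≡ 3 (mod 4), a square root of 88 is 88^((643+1)/4) = 88^161 mod 643.
Repeated squaring: 88^2≡28, 88^4≡141, 88^8≡591, 88^16≡132, 88^32≡63, 88^64≡111, 88^128≡104 (mod 643).
88^161 = 88^(128+32+1) ≡ 448 (mod 643).
Check: 448² = 200704 ≡ 88 (mod 643). The two roots are 195 and 448.

195, 448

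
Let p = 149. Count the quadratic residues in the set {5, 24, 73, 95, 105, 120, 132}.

(5/149) = +1 → QR.
(24/149) = +1 → QR.
(73/149) = +1 → QR.
(95/149) = +1 → QR.
(105/149) = -1 → non-residue.
(120/149) = +1 → QR.
(132/149) = +1 → QR.
Total quadratic residues among the 7: 6.

6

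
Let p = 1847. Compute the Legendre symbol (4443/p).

1

First reduce: 4443 ≡ 749 (mod 1847).
Reciprocity: 749 ≡ 1 and 1847 ≡ 3 (mod 4), so (749/1847) = +(1847/749).
Reduce top mod 749: now compute (349/749).
Reciprocity: 349 ≡ 1 and 749 ≡ 1 (mod 4), so (349/749) = +(749/349).
Reduce top mod 349: now compute (51/349).
Reciprocity: 51 ≡ 3 and 349 ≡ 1 (mod 4), so (51/349) = +(349/51).
Reduce top mod 51: now compute (43/51).
Reciprocity: 43 ≡ 3 and 51 ≡ 3 (mod 4), so (43/51) = −(51/43).
Reduce top mod 43: now compute (8/43).
Pull out 2^3: since 43 ≡ 3 (mod 8), (2/43) = -1, so (2/43)^3 = -1.
Reached (1/43) = 1. Collecting the sign flips along the way, the symbol is +1.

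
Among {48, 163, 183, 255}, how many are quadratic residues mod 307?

(48/307) = -1 → non-residue.
(163/307) = -1 → non-residue.
(183/307) = +1 → QR.
(255/307) = +1 → QR.
Total quadratic residues among the 4: 2.

2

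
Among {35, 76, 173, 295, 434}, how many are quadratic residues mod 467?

2

(35/467) = -1 → non-residue.
(76/467) = -1 → non-residue.
(173/467) = +1 → QR.
(295/467) = -1 → non-residue.
(434/467) = +1 → QR.
Total quadratic residues among the 5: 2.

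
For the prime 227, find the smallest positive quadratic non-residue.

(2/227) = −1, so 2 is the smallest positive non-residue mod 227.

2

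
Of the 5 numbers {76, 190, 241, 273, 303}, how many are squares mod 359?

3

(76/359) = -1 → non-residue.
(190/359) = -1 → non-residue.
(241/359) = +1 → QR.
(273/359) = +1 → QR.
(303/359) = +1 → QR.
Total quadratic residues among the 5: 3.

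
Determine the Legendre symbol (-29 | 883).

-1

Euler's criterion: (-29/883) ≡ 854^441 (mod 883).
854^2 ≡ 841 (mod 883)
854^4 ≡ 881 (mod 883)
854^8 ≡ 4 (mod 883)
854^16 ≡ 16 (mod 883)
854^32 ≡ 256 (mod 883)
854^64 ≡ 194 (mod 883)
854^128 ≡ 550 (mod 883)
854^256 ≡ 514 (mod 883)
854^441 = 854^(256+128+32+16+8+1) ≡ 882 (mod 883).
Result is 882 ≡ −1, so (-29/883) = −1.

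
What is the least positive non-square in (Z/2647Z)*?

3

(2/2647) = +1, so 2 is a residue.
(3/2647) = −1, so 3 is the smallest positive non-residue mod 2647.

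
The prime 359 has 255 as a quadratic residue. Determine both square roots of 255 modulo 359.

Since 359 ≡ 3 (mod 4), a square root of 255 is 255^((359+1)/4) = 255^90 mod 359.
Repeated squaring: 255^2≡46, 255^4≡321, 255^8≡8, 255^16≡64, 255^32≡147, 255^64≡69 (mod 359).
255^90 = 255^(64+16+8+2) ≡ 254 (mod 359).
Check: 254² = 64516 ≡ 255 (mod 359). The two roots are 105 and 254.

105, 254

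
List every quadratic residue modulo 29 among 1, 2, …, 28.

1, 4, 5, 6, 7, 9, 13, 16, 20, 22, 23, 24, 25, 28

Square k = 1,…,14 (k and 29−k give the same square):
1²=1, 2²=4, 3²=9, 4²=16, 5²=25, 6²≡7, 7²≡20, 8²≡6, 9²≡23, 10²≡13, 11²≡5, 12²≡28, 13²≡24, 14²≡22 (mod 29).
So the quadratic residues mod 29 are {1, 4, 5, 6, 7, 9, 13, 16, 20, 22, 23, 24, 25, 28}.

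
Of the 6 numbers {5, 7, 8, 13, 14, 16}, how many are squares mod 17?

3

(5/17) = -1 → non-residue.
(7/17) = -1 → non-residue.
(8/17) = +1 → QR.
(13/17) = +1 → QR.
(14/17) = -1 → non-residue.
(16/17) = +1 → QR.
Total quadratic residues among the 6: 3.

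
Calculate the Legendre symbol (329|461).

Euler's criterion: (329/461) ≡ 329^230 (mod 461).
329^2 ≡ 367 (mod 461)
329^4 ≡ 77 (mod 461)
329^8 ≡ 397 (mod 461)
329^16 ≡ 408 (mod 461)
329^32 ≡ 43 (mod 461)
329^64 ≡ 5 (mod 461)
329^128 ≡ 25 (mod 461)
329^230 = 329^(128+64+32+4+2) ≡ 1 (mod 461).
Result is 1, so (329/461) = 1.

1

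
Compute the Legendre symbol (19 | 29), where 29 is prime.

Euler's criterion: (19/29) ≡ 19^14 (mod 29).
19^2 ≡ 13 (mod 29)
19^4 ≡ 24 (mod 29)
19^8 ≡ 25 (mod 29)
19^14 = 19^(8+4+2) ≡ 28 (mod 29).
Result is 28 ≡ −1, so (19/29) = −1.

-1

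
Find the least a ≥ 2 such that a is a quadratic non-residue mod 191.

7

(2/191) = +1, so 2 is a residue.
(3/191) = +1, so 3 is a residue.
(4/191) = +1, so 4 is a residue.
(5/191) = +1, so 5 is a residue.
(6/191) = +1, so 6 is a residue.
(7/191) = −1, so 7 is the smallest positive non-residue mod 191.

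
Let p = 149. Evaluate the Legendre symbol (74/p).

Euler's criterion: (74/149) ≡ 74^74 (mod 149).
74^2 ≡ 112 (mod 149)
74^4 ≡ 28 (mod 149)
74^8 ≡ 39 (mod 149)
74^16 ≡ 31 (mod 149)
74^32 ≡ 67 (mod 149)
74^64 ≡ 19 (mod 149)
74^74 = 74^(64+8+2) ≡ 148 (mod 149).
Result is 148 ≡ −1, so (74/149) = −1.

-1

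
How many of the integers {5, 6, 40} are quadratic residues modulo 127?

(5/127) = -1 → non-residue.
(6/127) = -1 → non-residue.
(40/127) = -1 → non-residue.
Total quadratic residues among the 3: 0.

0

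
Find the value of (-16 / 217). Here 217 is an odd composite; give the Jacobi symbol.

1

First reduce: -16 ≡ 201 (mod 217).
Reciprocity: 201 ≡ 1 and 217 ≡ 1 (mod 4), so (201/217) = +(217/201).
Reduce top mod 201: now compute (16/201).
Pull out 2^4: since 201 ≡ 1 (mod 8), (2/201) = +1, so (2/201)^4 = +1.
Reached (1/201) = 1. Collecting the sign flips along the way, the symbol is +1.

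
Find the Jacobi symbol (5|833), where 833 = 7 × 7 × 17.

Reciprocity: 5 ≡ 1 and 833 ≡ 1 (mod 4), so (5/833) = +(833/5).
Reduce top mod 5: now compute (3/5).
Reciprocity: 3 ≡ 3 and 5 ≡ 1 (mod 4), so (3/5) = +(5/3).
Reduce top mod 3: now compute (2/3).
Pull out 2: since 3 ≡ 3 (mod 8), (2/3) = -1.
Reached (1/3) = 1. Collecting the sign flips along the way, the symbol is -1.

-1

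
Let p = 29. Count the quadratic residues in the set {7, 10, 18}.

(7/29) = +1 → QR.
(10/29) = -1 → non-residue.
(18/29) = -1 → non-residue.
Total quadratic residues among the 3: 1.

1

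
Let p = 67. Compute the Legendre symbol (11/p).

Reciprocity: 11 ≡ 3 and 67 ≡ 3 (mod 4), so (11/67) = −(67/11).
Reduce top mod 11: now compute (1/11).
Reached (1/11) = 1. Collecting the sign flips along the way, the symbol is -1.

-1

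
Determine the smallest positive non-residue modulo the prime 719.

11

(2/719) = +1, so 2 is a residue.
(3/719) = +1, so 3 is a residue.
(4/719) = +1, so 4 is a residue.
(5/719) = +1, so 5 is a residue.
(6/719) = +1, so 6 is a residue.
(7/719) = +1, so 7 is a residue.
(8/719) = +1, so 8 is a residue.
(9/719) = +1, so 9 is a residue.
(10/719) = +1, so 10 is a residue.
(11/719) = −1, so 11 is the smallest positive non-residue mod 719.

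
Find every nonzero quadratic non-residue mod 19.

2 3 8 10 12 13 14 15 18

Square k = 1,…,9 (k and 19−k give the same square):
1²=1, 2²=4, 3²=9, 4²=16, 5²≡6, 6²≡17, 7²≡11, 8²≡7, 9²≡5 (mod 19).
The residues are {1, 4, 5, 6, 7, 9, 11, 16, 17}; the non-residues are the remaining 9 nonzero classes.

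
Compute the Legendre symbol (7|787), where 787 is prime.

1

Reciprocity: 7 ≡ 3 and 787 ≡ 3 (mod 4), so (7/787) = −(787/7).
Reduce top mod 7: now compute (3/7).
Reciprocity: 3 ≡ 3 and 7 ≡ 3 (mod 4), so (3/7) = −(7/3).
Reduce top mod 3: now compute (1/3).
Reached (1/3) = 1. Collecting the sign flips along the way, the symbol is +1.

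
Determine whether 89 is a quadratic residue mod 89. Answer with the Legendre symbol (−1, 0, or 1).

First reduce: 89 ≡ 0 (mod 89).
Top reduces to 0: gcd > 1, so the symbol is 0.

0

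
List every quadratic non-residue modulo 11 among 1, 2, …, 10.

Square k = 1,…,5 (k and 11−k give the same square):
1²=1, 2²=4, 3²=9, 4²≡5, 5²≡3 (mod 11).
The residues are {1, 3, 4, 5, 9}; the non-residues are the remaining 5 nonzero classes.

2 6 7 8 10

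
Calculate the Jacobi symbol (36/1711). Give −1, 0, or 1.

Pull out 2^2: since 1711 ≡ 7 (mod 8), (2/1711) = +1, so (2/1711)^2 = +1.
Reciprocity: 9 ≡ 1 and 1711 ≡ 3 (mod 4), so (9/1711) = +(1711/9).
Reduce top mod 9: now compute (1/9).
Reached (1/9) = 1. Collecting the sign flips along the way, the symbol is +1.

1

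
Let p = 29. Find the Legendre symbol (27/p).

Reciprocity: 27 ≡ 3 and 29 ≡ 1 (mod 4), so (27/29) = +(29/27).
Reduce top mod 27: now compute (2/27).
Pull out 2: since 27 ≡ 3 (mod 8), (2/27) = -1.
Reached (1/27) = 1. Collecting the sign flips along the way, the symbol is -1.

-1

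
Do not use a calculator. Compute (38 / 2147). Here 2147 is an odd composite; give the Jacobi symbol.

0

Pull out 2: since 2147 ≡ 3 (mod 8), (2/2147) = -1.
Reciprocity: 19 ≡ 3 and 2147 ≡ 3 (mod 4), so (19/2147) = −(2147/19).
Reduce top mod 19: now compute (0/19).
Top reduces to 0: gcd > 1, so the symbol is 0.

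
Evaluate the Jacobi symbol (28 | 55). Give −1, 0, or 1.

Pull out 2^2: since 55 ≡ 7 (mod 8), (2/55) = +1, so (2/55)^2 = +1.
Reciprocity: 7 ≡ 3 and 55 ≡ 3 (mod 4), so (7/55) = −(55/7).
Reduce top mod 7: now compute (6/7).
Pull out 2: since 7 ≡ 7 (mod 8), (2/7) = +1.
Reciprocity: 3 ≡ 3 and 7 ≡ 3 (mod 4), so (3/7) = −(7/3).
Reduce top mod 3: now compute (1/3).
Reached (1/3) = 1. Collecting the sign flips along the way, the symbol is +1.

1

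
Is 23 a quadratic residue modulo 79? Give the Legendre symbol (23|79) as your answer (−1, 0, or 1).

1

Reciprocity: 23 ≡ 3 and 79 ≡ 3 (mod 4), so (23/79) = −(79/23).
Reduce top mod 23: now compute (10/23).
Pull out 2: since 23 ≡ 7 (mod 8), (2/23) = +1.
Reciprocity: 5 ≡ 1 and 23 ≡ 3 (mod 4), so (5/23) = +(23/5).
Reduce top mod 5: now compute (3/5).
Reciprocity: 3 ≡ 3 and 5 ≡ 1 (mod 4), so (3/5) = +(5/3).
Reduce top mod 3: now compute (2/3).
Pull out 2: since 3 ≡ 3 (mod 8), (2/3) = -1.
Reached (1/3) = 1. Collecting the sign flips along the way, the symbol is +1.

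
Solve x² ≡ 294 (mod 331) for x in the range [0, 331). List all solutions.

25, 306

Since 331 ≡ 3 (mod 4), a square root of 294 is 294^((331+1)/4) = 294^83 mod 331.
Repeated squaring: 294^2≡45, 294^4≡39, 294^8≡197, 294^16≡82, 294^32≡104, 294^64≡224 (mod 331).
294^83 = 294^(64+16+2+1) ≡ 25 (mod 331).
Check: 25² = 625 ≡ 294 (mod 331). The two roots are 25 and 306.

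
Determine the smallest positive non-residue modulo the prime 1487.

(2/1487) = +1, so 2 is a residue.
(3/1487) = +1, so 3 is a residue.
(4/1487) = +1, so 4 is a residue.
(5/1487) = −1, so 5 is the smallest positive non-residue mod 1487.

5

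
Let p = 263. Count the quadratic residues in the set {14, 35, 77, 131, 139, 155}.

(14/263) = -1 → non-residue.
(35/263) = +1 → QR.
(77/263) = -1 → non-residue.
(131/263) = -1 → non-residue.
(139/263) = -1 → non-residue.
(155/263) = -1 → non-residue.
Total quadratic residues among the 6: 1.

1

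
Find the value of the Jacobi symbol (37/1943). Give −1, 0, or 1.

Reciprocity: 37 ≡ 1 and 1943 ≡ 3 (mod 4), so (37/1943) = +(1943/37).
Reduce top mod 37: now compute (19/37).
Reciprocity: 19 ≡ 3 and 37 ≡ 1 (mod 4), so (19/37) = +(37/19).
Reduce top mod 19: now compute (18/19).
Pull out 2: since 19 ≡ 3 (mod 8), (2/19) = -1.
Reciprocity: 9 ≡ 1 and 19 ≡ 3 (mod 4), so (9/19) = +(19/9).
Reduce top mod 9: now compute (1/9).
Reached (1/9) = 1. Collecting the sign flips along the way, the symbol is -1.

-1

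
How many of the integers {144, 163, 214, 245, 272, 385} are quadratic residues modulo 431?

3

(144/431) = +1 → QR.
(163/431) = +1 → QR.
(214/431) = -1 → non-residue.
(245/431) = +1 → QR.
(272/431) = -1 → non-residue.
(385/431) = -1 → non-residue.
Total quadratic residues among the 6: 3.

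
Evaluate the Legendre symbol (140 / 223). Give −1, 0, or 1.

-1

Euler's criterion: (140/223) ≡ 140^111 (mod 223).
140^2 ≡ 199 (mod 223)
140^4 ≡ 130 (mod 223)
140^8 ≡ 175 (mod 223)
140^16 ≡ 74 (mod 223)
140^32 ≡ 124 (mod 223)
140^64 ≡ 212 (mod 223)
140^111 = 140^(64+32+8+4+2+1) ≡ 222 (mod 223).
Result is 222 ≡ −1, so (140/223) = −1.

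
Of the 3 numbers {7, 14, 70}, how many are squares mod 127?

1

(7/127) = -1 → non-residue.
(14/127) = -1 → non-residue.
(70/127) = +1 → QR.
Total quadratic residues among the 3: 1.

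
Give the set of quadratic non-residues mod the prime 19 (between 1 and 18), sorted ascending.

Square k = 1,…,9 (k and 19−k give the same square):
1²=1, 2²=4, 3²=9, 4²=16, 5²≡6, 6²≡17, 7²≡11, 8²≡7, 9²≡5 (mod 19).
The residues are {1, 4, 5, 6, 7, 9, 11, 16, 17}; the non-residues are the remaining 9 nonzero classes.

2,3,8,10,12,13,14,15,18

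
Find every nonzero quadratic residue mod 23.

Square k = 1,…,11 (k and 23−k give the same square):
1²=1, 2²=4, 3²=9, 4²=16, 5²≡2, 6²≡13, 7²≡3, 8²≡18, 9²≡12, 10²≡8, 11²≡6 (mod 23).
So the quadratic residues mod 23 are {1, 2, 3, 4, 6, 8, 9, 12, 13, 16, 18}.

1 2 3 4 6 8 9 12 13 16 18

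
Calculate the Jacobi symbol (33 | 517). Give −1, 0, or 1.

Reciprocity: 33 ≡ 1 and 517 ≡ 1 (mod 4), so (33/517) = +(517/33).
Reduce top mod 33: now compute (22/33).
Pull out 2: since 33 ≡ 1 (mod 8), (2/33) = +1.
Reciprocity: 11 ≡ 3 and 33 ≡ 1 (mod 4), so (11/33) = +(33/11).
Reduce top mod 11: now compute (0/11).
Top reduces to 0: gcd > 1, so the symbol is 0.

0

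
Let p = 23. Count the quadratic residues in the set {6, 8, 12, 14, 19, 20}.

3

(6/23) = +1 → QR.
(8/23) = +1 → QR.
(12/23) = +1 → QR.
(14/23) = -1 → non-residue.
(19/23) = -1 → non-residue.
(20/23) = -1 → non-residue.
Total quadratic residues among the 6: 3.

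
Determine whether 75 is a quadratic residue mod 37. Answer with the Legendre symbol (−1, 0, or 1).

First reduce: 75 ≡ 1 (mod 37).
Reached (1/37) = 1. Collecting the sign flips along the way, the symbol is +1.

1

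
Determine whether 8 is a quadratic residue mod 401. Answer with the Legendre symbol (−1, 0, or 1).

Euler's criterion: (8/401) ≡ 8^200 (mod 401).
8^2 ≡ 64 (mod 401)
8^4 ≡ 86 (mod 401)
8^8 ≡ 178 (mod 401)
8^16 ≡ 5 (mod 401)
8^32 ≡ 25 (mod 401)
8^64 ≡ 224 (mod 401)
8^128 ≡ 51 (mod 401)
8^200 = 8^(128+64+8) ≡ 1 (mod 401).
Result is 1, so (8/401) = 1.

1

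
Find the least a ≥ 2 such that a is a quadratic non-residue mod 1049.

(2/1049) = +1, so 2 is a residue.
(3/1049) = −1, so 3 is the smallest positive non-residue mod 1049.

3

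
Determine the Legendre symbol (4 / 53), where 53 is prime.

Euler's criterion: (4/53) ≡ 4^26 (mod 53).
4^2 ≡ 16 (mod 53)
4^4 ≡ 44 (mod 53)
4^8 ≡ 28 (mod 53)
4^16 ≡ 42 (mod 53)
4^26 = 4^(16+8+2) ≡ 1 (mod 53).
Result is 1, so (4/53) = 1.

1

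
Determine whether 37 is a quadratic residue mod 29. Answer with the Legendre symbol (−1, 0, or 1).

-1

Euler's criterion: (37/29) ≡ 8^14 (mod 29).
8^2 ≡ 6 (mod 29)
8^4 ≡ 7 (mod 29)
8^8 ≡ 20 (mod 29)
8^14 = 8^(8+4+2) ≡ 28 (mod 29).
Result is 28 ≡ −1, so (37/29) = −1.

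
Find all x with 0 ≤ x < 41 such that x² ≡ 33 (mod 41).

41 ≡ 1 (mod 4), so we find a root by search.
Trying successive values, 19² = 361 ≡ 33 (mod 41). The other root is 41 − 19 = 22.

19, 22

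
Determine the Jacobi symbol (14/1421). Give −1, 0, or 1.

0

Pull out 2: since 1421 ≡ 5 (mod 8), (2/1421) = -1.
Reciprocity: 7 ≡ 3 and 1421 ≡ 1 (mod 4), so (7/1421) = +(1421/7).
Reduce top mod 7: now compute (0/7).
Top reduces to 0: gcd > 1, so the symbol is 0.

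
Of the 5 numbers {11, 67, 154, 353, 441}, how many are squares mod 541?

(11/541) = -1 → non-residue.
(67/541) = -1 → non-residue.
(154/541) = +1 → QR.
(353/541) = +1 → QR.
(441/541) = +1 → QR.
Total quadratic residues among the 5: 3.

3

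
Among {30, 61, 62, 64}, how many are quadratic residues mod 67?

2

(30/67) = -1 → non-residue.
(61/67) = -1 → non-residue.
(62/67) = +1 → QR.
(64/67) = +1 → QR.
Total quadratic residues among the 4: 2.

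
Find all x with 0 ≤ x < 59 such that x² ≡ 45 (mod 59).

24, 35

Since 59 ≡ 3 (mod 4), a square root of 45 is 45^((59+1)/4) = 45^15 mod 59.
Repeated squaring: 45^2≡19, 45^4≡7, 45^8≡49 (mod 59).
45^15 = 45^(8+4+2+1) ≡ 35 (mod 59).
Check: 35² = 1225 ≡ 45 (mod 59). The two roots are 24 and 35.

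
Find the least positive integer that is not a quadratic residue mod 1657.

(2/1657) = +1, so 2 is a residue.
(3/1657) = +1, so 3 is a residue.
(4/1657) = +1, so 4 is a residue.
(5/1657) = −1, so 5 is the smallest positive non-residue mod 1657.

5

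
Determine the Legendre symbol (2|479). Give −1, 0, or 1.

Euler's criterion: (2/479) ≡ 2^239 (mod 479).
2^2 ≡ 4 (mod 479)
2^4 ≡ 16 (mod 479)
2^8 ≡ 256 (mod 479)
2^16 ≡ 392 (mod 479)
2^32 ≡ 384 (mod 479)
2^64 ≡ 403 (mod 479)
2^128 ≡ 28 (mod 479)
2^239 = 2^(128+64+32+8+4+2+1) ≡ 1 (mod 479).
Result is 1, so (2/479) = 1.

1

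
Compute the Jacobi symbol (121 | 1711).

1

Reciprocity: 121 ≡ 1 and 1711 ≡ 3 (mod 4), so (121/1711) = +(1711/121).
Reduce top mod 121: now compute (17/121).
Reciprocity: 17 ≡ 1 and 121 ≡ 1 (mod 4), so (17/121) = +(121/17).
Reduce top mod 17: now compute (2/17).
Pull out 2: since 17 ≡ 1 (mod 8), (2/17) = +1.
Reached (1/17) = 1. Collecting the sign flips along the way, the symbol is +1.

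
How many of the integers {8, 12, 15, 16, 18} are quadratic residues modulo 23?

4

(8/23) = +1 → QR.
(12/23) = +1 → QR.
(15/23) = -1 → non-residue.
(16/23) = +1 → QR.
(18/23) = +1 → QR.
Total quadratic residues among the 5: 4.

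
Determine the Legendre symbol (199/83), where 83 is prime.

1

First reduce: 199 ≡ 33 (mod 83).
Reciprocity: 33 ≡ 1 and 83 ≡ 3 (mod 4), so (33/83) = +(83/33).
Reduce top mod 33: now compute (17/33).
Reciprocity: 17 ≡ 1 and 33 ≡ 1 (mod 4), so (17/33) = +(33/17).
Reduce top mod 17: now compute (16/17).
Pull out 2^4: since 17 ≡ 1 (mod 8), (2/17) = +1, so (2/17)^4 = +1.
Reached (1/17) = 1. Collecting the sign flips along the way, the symbol is +1.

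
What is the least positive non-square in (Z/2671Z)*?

(2/2671) = +1, so 2 is a residue.
(3/2671) = −1, so 3 is the smallest positive non-residue mod 2671.

3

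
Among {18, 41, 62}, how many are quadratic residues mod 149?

(18/149) = -1 → non-residue.
(41/149) = -1 → non-residue.
(62/149) = -1 → non-residue.
Total quadratic residues among the 3: 0.

0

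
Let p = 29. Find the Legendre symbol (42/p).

First reduce: 42 ≡ 13 (mod 29).
Reciprocity: 13 ≡ 1 and 29 ≡ 1 (mod 4), so (13/29) = +(29/13).
Reduce top mod 13: now compute (3/13).
Reciprocity: 3 ≡ 3 and 13 ≡ 1 (mod 4), so (3/13) = +(13/3).
Reduce top mod 3: now compute (1/3).
Reached (1/3) = 1. Collecting the sign flips along the way, the symbol is +1.

1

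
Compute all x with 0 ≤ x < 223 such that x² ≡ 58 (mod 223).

110, 113

Since 223 ≡ 3 (mod 4), a square root of 58 is 58^((223+1)/4) = 58^56 mod 223.
Repeated squaring: 58^2≡19, 58^4≡138, 58^8≡89, 58^16≡116, 58^32≡76 (mod 223).
58^56 = 58^(32+16+8) ≡ 110 (mod 223).
Check: 110² = 12100 ≡ 58 (mod 223). The two roots are 110 and 113.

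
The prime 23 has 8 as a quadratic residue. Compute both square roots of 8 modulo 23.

Since 23 ≡ 3 (mod 4), a square root of 8 is 8^((23+1)/4) = 8^6 mod 23.
Repeated squaring: 8^2≡18, 8^4≡2 (mod 23).
8^6 = 8^(4+2) ≡ 13 (mod 23).
Check: 13² = 169 ≡ 8 (mod 23). The two roots are 10 and 13.

10, 13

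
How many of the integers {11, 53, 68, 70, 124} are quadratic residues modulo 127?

(11/127) = +1 → QR.
(53/127) = -1 → non-residue.
(68/127) = +1 → QR.
(70/127) = +1 → QR.
(124/127) = +1 → QR.
Total quadratic residues among the 5: 4.

4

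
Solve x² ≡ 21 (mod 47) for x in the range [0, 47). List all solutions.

Since 47 ≡ 3 (mod 4), a square root of 21 is 21^((47+1)/4) = 21^12 mod 47.
Repeated squaring: 21^2≡18, 21^4≡42, 21^8≡25 (mod 47).
21^12 = 21^(8+4) ≡ 16 (mod 47).
Check: 16² = 256 ≡ 21 (mod 47). The two roots are 16 and 31.

16, 31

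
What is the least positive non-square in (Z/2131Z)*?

2

(2/2131) = −1, so 2 is the smallest positive non-residue mod 2131.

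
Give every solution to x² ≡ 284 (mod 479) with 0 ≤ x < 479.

206, 273

Since 479 ≡ 3 (mod 4), a square root of 284 is 284^((479+1)/4) = 284^120 mod 479.
Repeated squaring: 284^2≡184, 284^4≡326, 284^8≡417, 284^16≡12, 284^32≡144, 284^64≡139 (mod 479).
284^120 = 284^(64+32+16+8) ≡ 206 (mod 479).
Check: 206² = 42436 ≡ 284 (mod 479). The two roots are 206 and 273.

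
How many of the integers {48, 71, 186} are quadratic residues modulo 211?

(48/211) = -1 → non-residue.
(71/211) = +1 → QR.
(186/211) = -1 → non-residue.
Total quadratic residues among the 3: 1.

1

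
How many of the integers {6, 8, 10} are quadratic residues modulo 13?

(6/13) = -1 → non-residue.
(8/13) = -1 → non-residue.
(10/13) = +1 → QR.
Total quadratic residues among the 3: 1.

1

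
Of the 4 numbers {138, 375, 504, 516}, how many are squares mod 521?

(138/521) = +1 → QR.
(375/521) = -1 → non-residue.
(504/521) = -1 → non-residue.
(516/521) = +1 → QR.
Total quadratic residues among the 4: 2.

2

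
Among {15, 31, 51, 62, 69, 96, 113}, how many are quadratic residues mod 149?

(15/149) = -1 → non-residue.
(31/149) = +1 → QR.
(51/149) = -1 → non-residue.
(62/149) = -1 → non-residue.
(69/149) = +1 → QR.
(96/149) = +1 → QR.
(113/149) = +1 → QR.
Total quadratic residues among the 7: 4.

4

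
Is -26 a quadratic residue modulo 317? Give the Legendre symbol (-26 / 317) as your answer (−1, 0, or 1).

1

Euler's criterion: (-26/317) ≡ 291^158 (mod 317).
291^2 ≡ 42 (mod 317)
291^4 ≡ 179 (mod 317)
291^8 ≡ 24 (mod 317)
291^16 ≡ 259 (mod 317)
291^32 ≡ 194 (mod 317)
291^64 ≡ 230 (mod 317)
291^128 ≡ 278 (mod 317)
291^158 = 291^(128+16+8+4+2) ≡ 1 (mod 317).
Result is 1, so (-26/317) = 1.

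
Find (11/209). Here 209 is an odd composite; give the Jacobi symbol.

Reciprocity: 11 ≡ 3 and 209 ≡ 1 (mod 4), so (11/209) = +(209/11).
Reduce top mod 11: now compute (0/11).
Top reduces to 0: gcd > 1, so the symbol is 0.

0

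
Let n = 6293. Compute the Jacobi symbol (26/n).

Pull out 2: since 6293 ≡ 5 (mod 8), (2/6293) = -1.
Reciprocity: 13 ≡ 1 and 6293 ≡ 1 (mod 4), so (13/6293) = +(6293/13).
Reduce top mod 13: now compute (1/13).
Reached (1/13) = 1. Collecting the sign flips along the way, the symbol is -1.

-1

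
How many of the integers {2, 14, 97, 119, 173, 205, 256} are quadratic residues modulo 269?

6

(2/269) = -1 → non-residue.
(14/269) = +1 → QR.
(97/269) = +1 → QR.
(119/269) = +1 → QR.
(173/269) = +1 → QR.
(205/269) = +1 → QR.
(256/269) = +1 → QR.
Total quadratic residues among the 7: 6.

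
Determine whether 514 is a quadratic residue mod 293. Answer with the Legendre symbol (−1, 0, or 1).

Euler's criterion: (514/293) ≡ 221^146 (mod 293).
221^2 ≡ 203 (mod 293)
221^4 ≡ 189 (mod 293)
221^8 ≡ 268 (mod 293)
221^16 ≡ 39 (mod 293)
221^32 ≡ 56 (mod 293)
221^64 ≡ 206 (mod 293)
221^128 ≡ 244 (mod 293)
221^146 = 221^(128+16+2) ≡ 292 (mod 293).
Result is 292 ≡ −1, so (514/293) = −1.

-1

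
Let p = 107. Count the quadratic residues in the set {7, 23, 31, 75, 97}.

(7/107) = -1 → non-residue.
(23/107) = +1 → QR.
(31/107) = -1 → non-residue.
(75/107) = +1 → QR.
(97/107) = -1 → non-residue.
Total quadratic residues among the 5: 2.

2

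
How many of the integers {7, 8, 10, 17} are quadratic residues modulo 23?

1

(7/23) = -1 → non-residue.
(8/23) = +1 → QR.
(10/23) = -1 → non-residue.
(17/23) = -1 → non-residue.
Total quadratic residues among the 4: 1.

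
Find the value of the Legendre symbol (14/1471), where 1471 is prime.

-1

Pull out 2: since 1471 ≡ 7 (mod 8), (2/1471) = +1.
Reciprocity: 7 ≡ 3 and 1471 ≡ 3 (mod 4), so (7/1471) = −(1471/7).
Reduce top mod 7: now compute (1/7).
Reached (1/7) = 1. Collecting the sign flips along the way, the symbol is -1.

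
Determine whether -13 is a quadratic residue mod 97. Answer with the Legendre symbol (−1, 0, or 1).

-1

First reduce: -13 ≡ 84 (mod 97).
Pull out 2^2: since 97 ≡ 1 (mod 8), (2/97) = +1, so (2/97)^2 = +1.
Reciprocity: 21 ≡ 1 and 97 ≡ 1 (mod 4), so (21/97) = +(97/21).
Reduce top mod 21: now compute (13/21).
Reciprocity: 13 ≡ 1 and 21 ≡ 1 (mod 4), so (13/21) = +(21/13).
Reduce top mod 13: now compute (8/13).
Pull out 2^3: since 13 ≡ 5 (mod 8), (2/13) = -1, so (2/13)^3 = -1.
Reached (1/13) = 1. Collecting the sign flips along the way, the symbol is -1.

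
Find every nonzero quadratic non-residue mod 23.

5, 7, 10, 11, 14, 15, 17, 19, 20, 21, 22

Square k = 1,…,11 (k and 23−k give the same square):
1²=1, 2²=4, 3²=9, 4²=16, 5²≡2, 6²≡13, 7²≡3, 8²≡18, 9²≡12, 10²≡8, 11²≡6 (mod 23).
The residues are {1, 2, 3, 4, 6, 8, 9, 12, 13, 16, 18}; the non-residues are the remaining 11 nonzero classes.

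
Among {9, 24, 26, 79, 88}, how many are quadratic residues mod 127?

4

(9/127) = +1 → QR.
(24/127) = -1 → non-residue.
(26/127) = +1 → QR.
(79/127) = +1 → QR.
(88/127) = +1 → QR.
Total quadratic residues among the 5: 4.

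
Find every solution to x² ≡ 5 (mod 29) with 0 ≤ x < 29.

11, 18

29 ≡ 1 (mod 4), so we find a root by search.
Trying successive values, 11² = 121 ≡ 5 (mod 29). The other root is 29 − 11 = 18.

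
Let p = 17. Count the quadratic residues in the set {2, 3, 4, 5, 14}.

(2/17) = +1 → QR.
(3/17) = -1 → non-residue.
(4/17) = +1 → QR.
(5/17) = -1 → non-residue.
(14/17) = -1 → non-residue.
Total quadratic residues among the 5: 2.

2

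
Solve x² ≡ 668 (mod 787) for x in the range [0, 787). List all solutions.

137, 650

Since 787 ≡ 3 (mod 4), a square root of 668 is 668^((787+1)/4) = 668^197 mod 787.
Repeated squaring: 668^2≡782, 668^4≡25, 668^8≡625, 668^16≡273, 668^32≡551, 668^64≡606, 668^128≡494 (mod 787).
668^197 = 668^(128+64+4+1) ≡ 650 (mod 787).
Check: 650² = 422500 ≡ 668 (mod 787). The two roots are 137 and 650.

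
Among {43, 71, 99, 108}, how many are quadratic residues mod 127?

(43/127) = -1 → non-residue.
(71/127) = +1 → QR.
(99/127) = +1 → QR.
(108/127) = -1 → non-residue.
Total quadratic residues among the 4: 2.

2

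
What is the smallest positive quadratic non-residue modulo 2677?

(2/2677) = −1, so 2 is the smallest positive non-residue mod 2677.

2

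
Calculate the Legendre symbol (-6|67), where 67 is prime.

First reduce: -6 ≡ 61 (mod 67).
Reciprocity: 61 ≡ 1 and 67 ≡ 3 (mod 4), so (61/67) = +(67/61).
Reduce top mod 61: now compute (6/61).
Pull out 2: since 61 ≡ 5 (mod 8), (2/61) = -1.
Reciprocity: 3 ≡ 3 and 61 ≡ 1 (mod 4), so (3/61) = +(61/3).
Reduce top mod 3: now compute (1/3).
Reached (1/3) = 1. Collecting the sign flips along the way, the symbol is -1.

-1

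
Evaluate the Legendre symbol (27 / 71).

Euler's criterion: (27/71) ≡ 27^35 (mod 71).
27^2 ≡ 19 (mod 71)
27^4 ≡ 6 (mod 71)
27^8 ≡ 36 (mod 71)
27^16 ≡ 18 (mod 71)
27^32 ≡ 40 (mod 71)
27^35 = 27^(32+2+1) ≡ 1 (mod 71).
Result is 1, so (27/71) = 1.

1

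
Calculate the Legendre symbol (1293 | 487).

Euler's criterion: (1293/487) ≡ 319^243 (mod 487).
319^2 ≡ 465 (mod 487)
319^4 ≡ 484 (mod 487)
319^8 ≡ 9 (mod 487)
319^16 ≡ 81 (mod 487)
319^32 ≡ 230 (mod 487)
319^64 ≡ 304 (mod 487)
319^128 ≡ 373 (mod 487)
319^243 = 319^(128+64+32+16+2+1) ≡ 486 (mod 487).
Result is 486 ≡ −1, so (1293/487) = −1.

-1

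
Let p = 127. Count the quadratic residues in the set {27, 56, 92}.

0

(27/127) = -1 → non-residue.
(56/127) = -1 → non-residue.
(92/127) = -1 → non-residue.
Total quadratic residues among the 3: 0.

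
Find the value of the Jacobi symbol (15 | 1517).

Reciprocity: 15 ≡ 3 and 1517 ≡ 1 (mod 4), so (15/1517) = +(1517/15).
Reduce top mod 15: now compute (2/15).
Pull out 2: since 15 ≡ 7 (mod 8), (2/15) = +1.
Reached (1/15) = 1. Collecting the sign flips along the way, the symbol is +1.

1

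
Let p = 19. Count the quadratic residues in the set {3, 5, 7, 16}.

3

(3/19) = -1 → non-residue.
(5/19) = +1 → QR.
(7/19) = +1 → QR.
(16/19) = +1 → QR.
Total quadratic residues among the 4: 3.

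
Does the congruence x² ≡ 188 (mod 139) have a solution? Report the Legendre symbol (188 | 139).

1

First reduce: 188 ≡ 49 (mod 139).
Reciprocity: 49 ≡ 1 and 139 ≡ 3 (mod 4), so (49/139) = +(139/49).
Reduce top mod 49: now compute (41/49).
Reciprocity: 41 ≡ 1 and 49 ≡ 1 (mod 4), so (41/49) = +(49/41).
Reduce top mod 41: now compute (8/41).
Pull out 2^3: since 41 ≡ 1 (mod 8), (2/41) = +1, so (2/41)^3 = +1.
Reached (1/41) = 1. Collecting the sign flips along the way, the symbol is +1.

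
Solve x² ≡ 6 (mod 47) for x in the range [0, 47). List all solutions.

Since 47 ≡ 3 (mod 4), a square root of 6 is 6^((47+1)/4) = 6^12 mod 47.
Repeated squaring: 6^2≡36, 6^4≡27, 6^8≡24 (mod 47).
6^12 = 6^(8+4) ≡ 37 (mod 47).
Check: 37² = 1369 ≡ 6 (mod 47). The two roots are 10 and 37.

10, 37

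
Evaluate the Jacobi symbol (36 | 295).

Pull out 2^2: since 295 ≡ 7 (mod 8), (2/295) = +1, so (2/295)^2 = +1.
Reciprocity: 9 ≡ 1 and 295 ≡ 3 (mod 4), so (9/295) = +(295/9).
Reduce top mod 9: now compute (7/9).
Reciprocity: 7 ≡ 3 and 9 ≡ 1 (mod 4), so (7/9) = +(9/7).
Reduce top mod 7: now compute (2/7).
Pull out 2: since 7 ≡ 7 (mod 8), (2/7) = +1.
Reached (1/7) = 1. Collecting the sign flips along the way, the symbol is +1.

1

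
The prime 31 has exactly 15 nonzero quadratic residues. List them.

1,2,4,5,7,8,9,10,14,16,18,19,20,25,28

Square k = 1,…,15 (k and 31−k give the same square):
1²=1, 2²=4, 3²=9, 4²=16, 5²=25, 6²≡5, 7²≡18, 8²≡2, 9²≡19, 10²≡7, 11²≡28, 12²≡20, 13²≡14, 14²≡10, 15²≡8 (mod 31).
So the quadratic residues mod 31 are {1, 2, 4, 5, 7, 8, 9, 10, 14, 16, 18, 19, 20, 25, 28}.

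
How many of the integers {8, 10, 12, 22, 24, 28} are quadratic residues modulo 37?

3

(8/37) = -1 → non-residue.
(10/37) = +1 → QR.
(12/37) = +1 → QR.
(22/37) = -1 → non-residue.
(24/37) = -1 → non-residue.
(28/37) = +1 → QR.
Total quadratic residues among the 6: 3.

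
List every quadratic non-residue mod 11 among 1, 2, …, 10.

2 6 7 8 10

Square k = 1,…,5 (k and 11−k give the same square):
1²=1, 2²=4, 3²=9, 4²≡5, 5²≡3 (mod 11).
The residues are {1, 3, 4, 5, 9}; the non-residues are the remaining 5 nonzero classes.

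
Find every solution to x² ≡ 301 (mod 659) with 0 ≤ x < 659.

Since 659 ≡ 3 (mod 4), a square root of 301 is 301^((659+1)/4) = 301^165 mod 659.
Repeated squaring: 301^2≡318, 301^4≡297, 301^8≡562, 301^16≡183, 301^32≡539, 301^64≡561, 301^128≡378 (mod 659).
301^165 = 301^(128+32+4+1) ≡ 504 (mod 659).
Check: 504² = 254016 ≡ 301 (mod 659). The two roots are 155 and 504.

155, 504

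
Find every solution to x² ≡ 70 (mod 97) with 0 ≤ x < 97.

97 ≡ 1 (mod 4), so we find a root by search.
Trying successive values, 19² = 361 ≡ 70 (mod 97). The other root is 97 − 19 = 78.

19, 78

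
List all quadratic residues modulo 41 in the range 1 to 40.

1 2 4 5 8 9 10 16 18 20 21 23 25 31 32 33 36 37 39 40

Square k = 1,…,20 (k and 41−k give the same square):
1²=1, 2²=4, 3²=9, 4²=16, 5²=25, 6²=36, 7²≡8, 8²≡23, 9²≡40, 10²≡18, 11²≡39, 12²≡21, 13²≡5, 14²≡32, 15²≡20, 16²≡10, 17²≡2, 18²≡37, 19²≡33, 20²≡31 (mod 41).
So the quadratic residues mod 41 are {1, 2, 4, 5, 8, 9, 10, 16, 18, 20, 21, 23, 25, 31, 32, 33, 36, 37, 39, 40}.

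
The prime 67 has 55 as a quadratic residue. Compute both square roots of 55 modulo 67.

Since 67 ≡ 3 (mod 4), a square root of 55 is 55^((67+1)/4) = 55^17 mod 67.
Repeated squaring: 55^2≡10, 55^4≡33, 55^8≡17, 55^16≡21 (mod 67).
55^17 = 55^(16+1) ≡ 16 (mod 67).
Check: 16² = 256 ≡ 55 (mod 67). The two roots are 16 and 51.

16, 51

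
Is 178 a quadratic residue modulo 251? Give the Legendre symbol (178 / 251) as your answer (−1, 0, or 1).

-1

Euler's criterion: (178/251) ≡ 178^125 (mod 251).
178^2 ≡ 58 (mod 251)
178^4 ≡ 101 (mod 251)
178^8 ≡ 161 (mod 251)
178^16 ≡ 68 (mod 251)
178^32 ≡ 106 (mod 251)
178^64 ≡ 192 (mod 251)
178^125 = 178^(64+32+16+8+4+1) ≡ 250 (mod 251).
Result is 250 ≡ −1, so (178/251) = −1.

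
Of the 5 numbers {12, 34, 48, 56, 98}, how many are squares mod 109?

3

(12/109) = +1 → QR.
(34/109) = +1 → QR.
(48/109) = +1 → QR.
(56/109) = -1 → non-residue.
(98/109) = -1 → non-residue.
Total quadratic residues among the 5: 3.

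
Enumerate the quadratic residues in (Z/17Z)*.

Square k = 1,…,8 (k and 17−k give the same square):
1²=1, 2²=4, 3²=9, 4²=16, 5²≡8, 6²≡2, 7²≡15, 8²≡13 (mod 17).
So the quadratic residues mod 17 are {1, 2, 4, 8, 9, 13, 15, 16}.

1,2,4,8,9,13,15,16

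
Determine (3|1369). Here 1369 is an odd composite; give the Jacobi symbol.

1

Reciprocity: 3 ≡ 3 and 1369 ≡ 1 (mod 4), so (3/1369) = +(1369/3).
Reduce top mod 3: now compute (1/3).
Reached (1/3) = 1. Collecting the sign flips along the way, the symbol is +1.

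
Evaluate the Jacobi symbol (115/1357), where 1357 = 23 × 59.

Reciprocity: 115 ≡ 3 and 1357 ≡ 1 (mod 4), so (115/1357) = +(1357/115).
Reduce top mod 115: now compute (92/115).
Pull out 2^2: since 115 ≡ 3 (mod 8), (2/115) = -1, so (2/115)^2 = +1.
Reciprocity: 23 ≡ 3 and 115 ≡ 3 (mod 4), so (23/115) = −(115/23).
Reduce top mod 23: now compute (0/23).
Top reduces to 0: gcd > 1, so the symbol is 0.

0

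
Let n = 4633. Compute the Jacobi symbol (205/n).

0

Reciprocity: 205 ≡ 1 and 4633 ≡ 1 (mod 4), so (205/4633) = +(4633/205).
Reduce top mod 205: now compute (123/205).
Reciprocity: 123 ≡ 3 and 205 ≡ 1 (mod 4), so (123/205) = +(205/123).
Reduce top mod 123: now compute (82/123).
Pull out 2: since 123 ≡ 3 (mod 8), (2/123) = -1.
Reciprocity: 41 ≡ 1 and 123 ≡ 3 (mod 4), so (41/123) = +(123/41).
Reduce top mod 41: now compute (0/41).
Top reduces to 0: gcd > 1, so the symbol is 0.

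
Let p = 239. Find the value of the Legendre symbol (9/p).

1

Euler's criterion: (9/239) ≡ 9^119 (mod 239).
9^2 ≡ 81 (mod 239)
9^4 ≡ 108 (mod 239)
9^8 ≡ 192 (mod 239)
9^16 ≡ 58 (mod 239)
9^32 ≡ 18 (mod 239)
9^64 ≡ 85 (mod 239)
9^119 = 9^(64+32+16+4+2+1) ≡ 1 (mod 239).
Result is 1, so (9/239) = 1.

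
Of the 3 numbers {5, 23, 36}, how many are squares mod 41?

(5/41) = +1 → QR.
(23/41) = +1 → QR.
(36/41) = +1 → QR.
Total quadratic residues among the 3: 3.

3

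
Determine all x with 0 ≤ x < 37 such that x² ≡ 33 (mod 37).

12, 25

37 ≡ 1 (mod 4), so we find a root by search.
Trying successive values, 12² = 144 ≡ 33 (mod 37). The other root is 37 − 12 = 25.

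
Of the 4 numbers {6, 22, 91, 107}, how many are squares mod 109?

(6/109) = -1 → non-residue.
(22/109) = +1 → QR.
(91/109) = -1 → non-residue.
(107/109) = -1 → non-residue.
Total quadratic residues among the 4: 1.

1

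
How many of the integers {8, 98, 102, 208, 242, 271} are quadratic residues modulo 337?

(8/337) = +1 → QR.
(98/337) = +1 → QR.
(102/337) = -1 → non-residue.
(208/337) = +1 → QR.
(242/337) = +1 → QR.
(271/337) = -1 → non-residue.
Total quadratic residues among the 6: 4.

4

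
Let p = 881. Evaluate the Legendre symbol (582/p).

Pull out 2: since 881 ≡ 1 (mod 8), (2/881) = +1.
Reciprocity: 291 ≡ 3 and 881 ≡ 1 (mod 4), so (291/881) = +(881/291).
Reduce top mod 291: now compute (8/291).
Pull out 2^3: since 291 ≡ 3 (mod 8), (2/291) = -1, so (2/291)^3 = -1.
Reached (1/291) = 1. Collecting the sign flips along the way, the symbol is -1.

-1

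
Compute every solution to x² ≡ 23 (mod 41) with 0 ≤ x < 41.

8, 33

41 ≡ 1 (mod 4), so we find a root by search.
Trying successive values, 8² = 64 ≡ 23 (mod 41). The other root is 41 − 8 = 33.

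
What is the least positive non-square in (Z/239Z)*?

(2/239) = +1, so 2 is a residue.
(3/239) = +1, so 3 is a residue.
(4/239) = +1, so 4 is a residue.
(5/239) = +1, so 5 is a residue.
(6/239) = +1, so 6 is a residue.
(7/239) = −1, so 7 is the smallest positive non-residue mod 239.

7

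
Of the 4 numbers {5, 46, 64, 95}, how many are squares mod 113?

2

(5/113) = -1 → non-residue.
(46/113) = -1 → non-residue.
(64/113) = +1 → QR.
(95/113) = +1 → QR.
Total quadratic residues among the 4: 2.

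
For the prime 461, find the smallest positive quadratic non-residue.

2

(2/461) = −1, so 2 is the smallest positive non-residue mod 461.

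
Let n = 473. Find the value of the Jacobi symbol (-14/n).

First reduce: -14 ≡ 459 (mod 473).
Reciprocity: 459 ≡ 3 and 473 ≡ 1 (mod 4), so (459/473) = +(473/459).
Reduce top mod 459: now compute (14/459).
Pull out 2: since 459 ≡ 3 (mod 8), (2/459) = -1.
Reciprocity: 7 ≡ 3 and 459 ≡ 3 (mod 4), so (7/459) = −(459/7).
Reduce top mod 7: now compute (4/7).
Pull out 2^2: since 7 ≡ 7 (mod 8), (2/7) = +1, so (2/7)^2 = +1.
Reached (1/7) = 1. Collecting the sign flips along the way, the symbol is +1.

1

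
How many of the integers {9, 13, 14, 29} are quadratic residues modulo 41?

(9/41) = +1 → QR.
(13/41) = -1 → non-residue.
(14/41) = -1 → non-residue.
(29/41) = -1 → non-residue.
Total quadratic residues among the 4: 1.

1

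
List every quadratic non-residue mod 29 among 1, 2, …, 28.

2, 3, 8, 10, 11, 12, 14, 15, 17, 18, 19, 21, 26, 27

Square k = 1,…,14 (k and 29−k give the same square):
1²=1, 2²=4, 3²=9, 4²=16, 5²=25, 6²≡7, 7²≡20, 8²≡6, 9²≡23, 10²≡13, 11²≡5, 12²≡28, 13²≡24, 14²≡22 (mod 29).
The residues are {1, 4, 5, 6, 7, 9, 13, 16, 20, 22, 23, 24, 25, 28}; the non-residues are the remaining 14 nonzero classes.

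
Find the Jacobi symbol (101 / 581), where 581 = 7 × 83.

1

Reciprocity: 101 ≡ 1 and 581 ≡ 1 (mod 4), so (101/581) = +(581/101).
Reduce top mod 101: now compute (76/101).
Pull out 2^2: since 101 ≡ 5 (mod 8), (2/101) = -1, so (2/101)^2 = +1.
Reciprocity: 19 ≡ 3 and 101 ≡ 1 (mod 4), so (19/101) = +(101/19).
Reduce top mod 19: now compute (6/19).
Pull out 2: since 19 ≡ 3 (mod 8), (2/19) = -1.
Reciprocity: 3 ≡ 3 and 19 ≡ 3 (mod 4), so (3/19) = −(19/3).
Reduce top mod 3: now compute (1/3).
Reached (1/3) = 1. Collecting the sign flips along the way, the symbol is +1.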